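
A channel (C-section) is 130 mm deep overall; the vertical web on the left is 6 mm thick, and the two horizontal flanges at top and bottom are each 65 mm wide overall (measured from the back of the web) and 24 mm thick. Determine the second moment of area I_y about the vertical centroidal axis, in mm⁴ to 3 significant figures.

I_y ≈ 1.47 × 10⁶ mm⁴

Treat the section as a set of non-overlapping primitives; coordinates are from the bounding-box lower-left.
Web: 6 × 130, A = 780 mm², x = 3 mm, Ī = 2 340 mm⁴.
Top flange (beyond web): 59 × 24, A = 1 416 mm², x = 35.5 mm, Ī = 410 758 mm⁴.
Bottom flange (beyond web): 59 × 24, A = 1 416 mm², x = 35.5 mm, Ī = 410 758 mm⁴.
Centroid: x̄ = ΣA·x / ΣA = 28.482 mm.
Transfer each piece to the vertical centroidal axis using Ī + A·d² with d = x − 28.482:
  web: d = -25.482 mm → contributes +508 808 mm⁴
  top flange (beyond web): d = 7.0183 mm → contributes +480 505 mm⁴
  bottom flange (beyond web): d = 7.0183 mm → contributes +480 505 mm⁴
Total I = 1 469 818 mm⁴.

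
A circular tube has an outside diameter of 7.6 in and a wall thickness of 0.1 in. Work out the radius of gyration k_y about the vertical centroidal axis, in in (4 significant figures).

Break the section into simple shapes (no overlaps), measuring from the bottom-left corner of the bounding box.
Outer circle: ⌀7.6, A = 45.3646 in², x = 3.8 in, Ī = 163.766 in⁴.
Bore (subtracted): ⌀7.4, A = 43.0084 in², x = 3.8 in, Ī = 147.196 in⁴.
By symmetry the centroid is at mid-width, x̄ = 3.8 in.
All pieces are centred on the vertical centroidal axis, so I = ΣĪ (holes subtracted) = 16.5699 in⁴.
Radius of gyration: k = √(I/A) = √(16.5699 / 2.35619) = 2.65189 in.

k_y ≈ 2.652 in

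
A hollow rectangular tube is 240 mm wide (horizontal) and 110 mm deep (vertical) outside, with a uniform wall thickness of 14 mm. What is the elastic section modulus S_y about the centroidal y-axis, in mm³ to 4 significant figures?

S_y ≈ 5.134 × 10⁵ mm³

Break the section into simple shapes (no overlaps), measuring from the bottom-left corner of the bounding box.
Outer rectangle: 240 × 110, A = 26 400 mm², x = 120 mm, Ī = 126 720 000 mm⁴.
Inner void (subtracted): 212 × 82, A = 17 384 mm², x = 120 mm, Ī = 65 108 875 mm⁴.
By symmetry the centroid is at mid-width, x̄ = 120 mm.
All pieces are centred on the centroidal y-axis, so I = ΣĪ (holes subtracted) = 61 611 125 mm⁴.
Extreme fibre distance c = 120 mm; S = I/c = 513 426 mm³.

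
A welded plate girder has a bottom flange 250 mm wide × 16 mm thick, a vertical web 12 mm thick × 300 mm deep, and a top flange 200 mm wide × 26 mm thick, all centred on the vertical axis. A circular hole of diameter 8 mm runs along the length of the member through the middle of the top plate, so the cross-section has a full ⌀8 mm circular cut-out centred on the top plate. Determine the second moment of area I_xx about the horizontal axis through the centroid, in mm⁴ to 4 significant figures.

I_xx ≈ 2.607 × 10⁸ mm⁴

Treat the section as a set of non-overlapping primitives; coordinates are from the bounding-box lower-left.
Bottom plate: 250 × 16, A = 4 000 mm², y = 8 mm, Ī = 85333.3 mm⁴.
Web plate: 12 × 300, A = 3 600 mm², y = 166 mm, Ī = 27 000 000 mm⁴.
Top plate: 200 × 26, A = 5 200 mm², y = 329 mm, Ī = 292 933 mm⁴.
Hole (subtracted): ⌀8, A = 50.2655 mm², y = 329 mm, Ī = 201.062 mm⁴.
Centroid: ȳ = ΣA·y / ΣA = 182.268 mm.
Transfer each piece to the horizontal axis through the centroid using Ī + A·d² with d = y − 182.268:
  bottom plate: d = -174.268 mm → contributes +121 562 025 mm⁴
  web plate: d = -16.2675 mm → contributes +27 952 677 mm⁴
  top plate: d = 146.732 mm → contributes +112 251 101 mm⁴
  hole: d = 146.732 mm → contributes −1 082 438 mm⁴
Total I = 260 683 366 mm⁴.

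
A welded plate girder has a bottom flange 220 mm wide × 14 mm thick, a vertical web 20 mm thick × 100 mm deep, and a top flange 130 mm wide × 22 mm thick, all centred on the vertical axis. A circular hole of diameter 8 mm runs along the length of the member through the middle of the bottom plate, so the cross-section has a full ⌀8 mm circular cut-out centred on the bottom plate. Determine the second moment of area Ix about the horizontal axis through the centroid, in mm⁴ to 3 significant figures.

Ix ≈ 2.23 × 10⁷ mm⁴

Split into non-overlapping primitives; take the origin at the lower-left of the bounding box.
Bottom plate: 220 × 14, A = 3 080 mm², y = 7 mm, Ī = 50 307 mm⁴.
Web plate: 20 × 100, A = 2 000 mm², y = 64 mm, Ī = 1 666 667 mm⁴.
Top plate: 130 × 22, A = 2 860 mm², y = 125 mm, Ī = 115 353 mm⁴.
Hole (subtracted): ⌀8, A = 50.265 mm², y = 7 mm, Ī = 201.06 mm⁴.
Centroid: ȳ = ΣA·y / ΣA = 64.224 mm.
Transfer each piece to the horizontal axis through the centroid using Ī + A·d² with d = y − 64.224:
  bottom plate: d = -57.224 mm → contributes +10 135 935 mm⁴
  web plate: d = -0.22373 mm → contributes +1 666 767 mm⁴
  top plate: d = 60.776 mm → contributes +10 679 494 mm⁴
  hole: d = -57.224 mm → contributes −164 798 mm⁴
Total I = 22 317 398 mm⁴.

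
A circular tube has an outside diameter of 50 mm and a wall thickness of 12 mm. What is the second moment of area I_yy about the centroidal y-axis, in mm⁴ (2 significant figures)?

I_yy ≈ 2.8 × 10⁵ mm⁴

Treat the section as a set of non-overlapping primitives; coordinates are from the bounding-box lower-left.
Outer circle: ⌀50, A = 1 963 mm², x = 25 mm, Ī = 306 796 mm⁴.
Bore (subtracted): ⌀26, A = 530.9 mm², x = 25 mm, Ī = 22 432 mm⁴.
By symmetry the centroid is at mid-width, x̄ = 25 mm.
All pieces are centred on the centroidal y-axis, so I = ΣĪ (holes subtracted) = 284 364 mm⁴.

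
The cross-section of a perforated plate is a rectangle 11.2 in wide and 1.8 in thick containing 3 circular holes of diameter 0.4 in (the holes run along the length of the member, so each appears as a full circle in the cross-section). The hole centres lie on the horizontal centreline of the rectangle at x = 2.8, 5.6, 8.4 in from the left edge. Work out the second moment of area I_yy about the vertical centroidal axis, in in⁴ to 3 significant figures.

I_yy ≈ 209 in⁴

Treat the section as a set of non-overlapping primitives; coordinates are from the bounding-box lower-left.
Plate: 11.2 × 1.8, A = 20.16 in², x = 5.6 in, Ī = 210.74 in⁴.
Hole 1 (subtracted): ⌀0.4, A = 0.12566 in², x = 2.8 in, Ī = 0.0012566 in⁴.
Hole 2 (subtracted): ⌀0.4, A = 0.12566 in², x = 5.6 in, Ī = 0.0012566 in⁴.
Hole 3 (subtracted): ⌀0.4, A = 0.12566 in², x = 8.4 in, Ī = 0.0012566 in⁴.
By symmetry the centroid is at mid-width, x̄ = 5.6 in.
Transfer each piece to the vertical centroidal axis using Ī + A·d² with d = x − 5.6:
  plate: d = 0 in → contributes +210.74 in⁴
  hole 1: d = -2.8 in → contributes −0.98646 in⁴
  hole 2: d = 0 in → contributes −0.0012566 in⁴
  hole 3: d = 2.8 in → contributes −0.98646 in⁴
Total I = 208.77 in⁴.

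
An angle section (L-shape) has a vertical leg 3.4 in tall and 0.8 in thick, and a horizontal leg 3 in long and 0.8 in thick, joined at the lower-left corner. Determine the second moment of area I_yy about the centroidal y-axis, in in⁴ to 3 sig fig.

Decompose the section into non-overlapping parts with the origin at the bottom-left of its bounding rectangle.
Vertical leg: 0.8 × 3.4, A = 2.72 in², x = 0.4 in, Ī = 0.14507 in⁴.
Horizontal leg (remainder): 2.2 × 0.8, A = 1.76 in², x = 1.9 in, Ī = 0.70987 in⁴.
Centroid: x̄ = ΣA·x / ΣA = 0.98929 in.
Transfer each piece to the centroidal y-axis using Ī + A·d² with d = x − 0.98929:
  vertical leg: d = -0.58929 in → contributes +1.0896 in⁴
  horizontal leg (remainder): d = 0.91071 in → contributes +2.1696 in⁴
Total I = 3.2592 in⁴.

I_yy ≈ 3.26 in⁴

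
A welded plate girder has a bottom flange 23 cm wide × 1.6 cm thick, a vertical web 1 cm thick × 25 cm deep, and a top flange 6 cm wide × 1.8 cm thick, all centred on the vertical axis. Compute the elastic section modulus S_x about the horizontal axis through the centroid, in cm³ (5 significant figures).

Treat the section as a set of non-overlapping primitives; coordinates are from the bounding-box lower-left.
Bottom plate: 23 × 1.6, A = 36.8 cm², y = 0.8 cm, Ī = 7.850667 cm⁴.
Web plate: 1 × 25, A = 25 cm², y = 14.1 cm, Ī = 1302.083 cm⁴.
Top plate: 6 × 1.8, A = 10.8 cm², y = 27.5 cm, Ī = 2.916 cm⁴.
Centroid: ȳ = ΣA·y / ΣA = 9.351791 cm.
Transfer each piece to the horizontal axis through the centroid using Ī + A·d² with d = y − 9.351791:
  bottom plate: d = -8.551791 cm → contributes +2699.15 cm⁴
  web plate: d = 4.748209 cm → contributes +1865.721 cm⁴
  top plate: d = 18.14821 cm → contributes +3559.977 cm⁴
Total I = 8124.847 cm⁴.
Extreme fibre distance c = 19.04821 cm; S = I/c = 426.5413 cm³.

S_x ≈ 426.54 cm³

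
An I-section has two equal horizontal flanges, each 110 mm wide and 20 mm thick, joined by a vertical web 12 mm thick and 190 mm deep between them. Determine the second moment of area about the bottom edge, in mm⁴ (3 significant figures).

I_base ≈ 1.44 × 10⁸ mm⁴

Split into non-overlapping primitives; take the origin at the lower-left of the bounding box.
Bottom flange: 110 × 20, A = 2 200 mm², y = 10 mm, Ī = 73 333 mm⁴.
Web: 12 × 190, A = 2 280 mm², y = 115 mm, Ī = 6 859 000 mm⁴.
Top flange: 110 × 20, A = 2 200 mm², y = 220 mm, Ī = 73 333 mm⁴.
Transfer each piece to the bottom edge using Ī + A·d² with d = y − 0:
  bottom flange: d = 10 mm → contributes +293 333 mm⁴
  web: d = 115 mm → contributes +37 012 000 mm⁴
  top flange: d = 220 mm → contributes +106 553 333 mm⁴
Total I = 143 858 667 mm⁴.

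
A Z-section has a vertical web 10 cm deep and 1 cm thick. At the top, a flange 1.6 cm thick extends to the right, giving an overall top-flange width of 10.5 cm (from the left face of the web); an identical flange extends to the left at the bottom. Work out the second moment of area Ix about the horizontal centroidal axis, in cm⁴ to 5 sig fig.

Ix ≈ 626.07 cm⁴

Decompose the section into non-overlapping parts with the origin at the bottom-left of its bounding rectangle.
Web: 1 × 10, A = 10 cm², y = 5 cm, Ī = 83.33333 cm⁴.
Top flange (beyond web): 9.5 × 1.6, A = 15.2 cm², y = 9.2 cm, Ī = 3.242667 cm⁴.
Bottom flange (beyond web): 9.5 × 1.6, A = 15.2 cm², y = 0.8 cm, Ī = 3.242667 cm⁴.
Centroid: ȳ = ΣA·y / ΣA = 5 cm.
Transfer each piece to the horizontal centroidal axis using Ī + A·d² with d = y − 5:
  web: d = 0 cm → contributes +83.33333 cm⁴
  top flange (beyond web): d = 4.2 cm → contributes +271.3707 cm⁴
  bottom flange (beyond web): d = -4.2 cm → contributes +271.3707 cm⁴
Total I = 626.0747 cm⁴.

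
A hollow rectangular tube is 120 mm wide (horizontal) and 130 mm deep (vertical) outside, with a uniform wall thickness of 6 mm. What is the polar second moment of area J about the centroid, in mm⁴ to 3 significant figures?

J ≈ 1.35 × 10⁷ mm⁴

Treat the section as a set of non-overlapping primitives; coordinates are from the bounding-box lower-left.
Outer rectangle: 120 × 130, A = 15 600 mm², y = 65 mm, Ī = 21 970 000 mm⁴.
Inner void (subtracted): 108 × 118, A = 12 744 mm², y = 65 mm, Ī = 14 787 288 mm⁴.
By symmetry the centroid is at mid-height, ȳ = 65 mm.
All pieces are centred on the centroidal x-axis, so I = ΣĪ (holes subtracted) = 7 182 712 mm⁴.
Repeating about the centroidal y-axis gives I_y = 6 332 832 mm⁴.
Polar second moment: J = I_x + I_y = 13 515 544 mm⁴.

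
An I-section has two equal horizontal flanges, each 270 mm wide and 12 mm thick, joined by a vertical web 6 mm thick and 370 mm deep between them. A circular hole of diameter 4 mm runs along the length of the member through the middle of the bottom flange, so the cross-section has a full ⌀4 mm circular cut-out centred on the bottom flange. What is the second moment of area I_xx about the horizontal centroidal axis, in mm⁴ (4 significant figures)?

Split into non-overlapping primitives; take the origin at the lower-left of the bounding box.
Bottom flange: 270 × 12, A = 3 240 mm², y = 6 mm, Ī = 38 880 mm⁴.
Web: 6 × 370, A = 2 220 mm², y = 197 mm, Ī = 25 326 500 mm⁴.
Top flange: 270 × 12, A = 3 240 mm², y = 388 mm, Ī = 38 880 mm⁴.
Hole (subtracted): ⌀4, A = 12.5664 mm², y = 6 mm, Ī = 12.5664 mm⁴.
Centroid: ȳ = ΣA·y / ΣA = 197.276 mm.
Transfer each piece to the horizontal centroidal axis using Ī + A·d² with d = y − 197.276:
  bottom flange: d = -191.276 mm → contributes +118 579 515 mm⁴
  web: d = -0.276281 mm → contributes +25 326 669 mm⁴
  top flange: d = 190.724 mm → contributes +117 895 619 mm⁴
  hole: d = -191.276 mm → contributes −459 774 mm⁴
Total I = 261 342 031 mm⁴.

I_xx ≈ 2.613 × 10⁸ mm⁴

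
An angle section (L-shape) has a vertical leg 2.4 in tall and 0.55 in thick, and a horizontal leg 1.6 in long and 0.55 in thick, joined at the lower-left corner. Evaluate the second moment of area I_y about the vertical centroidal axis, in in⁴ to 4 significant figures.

I_y ≈ 0.3434 in⁴

Split into non-overlapping primitives; take the origin at the lower-left of the bounding box.
Vertical leg: 0.55 × 2.4, A = 1.32 in², x = 0.275 in, Ī = 0.033275 in⁴.
Horizontal leg (remainder): 1.05 × 0.55, A = 0.5775 in², x = 1.075 in, Ī = 0.0530578 in⁴.
Centroid: x̄ = ΣA·x / ΣA = 0.518478 in.
Transfer each piece to the vertical centroidal axis using Ī + A·d² with d = x − 0.518478:
  vertical leg: d = -0.243478 in → contributes +0.111527 in⁴
  horizontal leg (remainder): d = 0.556522 in → contributes +0.231919 in⁴
Total I = 0.343446 in⁴.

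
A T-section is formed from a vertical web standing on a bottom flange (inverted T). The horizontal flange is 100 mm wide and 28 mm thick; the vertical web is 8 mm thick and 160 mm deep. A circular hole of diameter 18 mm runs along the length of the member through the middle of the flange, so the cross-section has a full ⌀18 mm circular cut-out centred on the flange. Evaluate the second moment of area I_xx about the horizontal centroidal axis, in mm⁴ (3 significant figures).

I_xx ≈ 1.04 × 10⁷ mm⁴

Decompose the section into non-overlapping parts with the origin at the bottom-left of its bounding rectangle.
Flange: 100 × 28, A = 2 800 mm², y = 14 mm, Ī = 182 933 mm⁴.
Web: 8 × 160, A = 1 280 mm², y = 108 mm, Ī = 2 730 667 mm⁴.
Hole (subtracted): ⌀18, A = 254.47 mm², y = 14 mm, Ī = 5 153 mm⁴.
Centroid: ȳ = ΣA·y / ΣA = 45.452 mm.
Transfer each piece to the horizontal centroidal axis using Ī + A·d² with d = y − 45.452:
  flange: d = -31.452 mm → contributes +2 952 745 mm⁴
  web: d = 62.548 mm → contributes +7 738 375 mm⁴
  hole: d = -31.452 mm → contributes −256 878 mm⁴
Total I = 10 434 241 mm⁴.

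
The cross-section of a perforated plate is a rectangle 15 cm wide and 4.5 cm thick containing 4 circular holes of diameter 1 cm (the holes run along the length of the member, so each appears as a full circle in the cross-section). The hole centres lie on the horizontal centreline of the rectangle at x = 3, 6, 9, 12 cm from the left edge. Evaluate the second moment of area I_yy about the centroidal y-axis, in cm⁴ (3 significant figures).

Treat the section as a set of non-overlapping primitives; coordinates are from the bounding-box lower-left.
Plate: 15 × 4.5, A = 67.5 cm², x = 7.5 cm, Ī = 1265.6 cm⁴.
Hole 1 (subtracted): ⌀1, A = 0.7854 cm², x = 3 cm, Ī = 0.049087 cm⁴.
Hole 2 (subtracted): ⌀1, A = 0.7854 cm², x = 6 cm, Ī = 0.049087 cm⁴.
Hole 3 (subtracted): ⌀1, A = 0.7854 cm², x = 9 cm, Ī = 0.049087 cm⁴.
Hole 4 (subtracted): ⌀1, A = 0.7854 cm², x = 12 cm, Ī = 0.049087 cm⁴.
By symmetry the centroid is at mid-width, x̄ = 7.5 cm.
Transfer each piece to the centroidal y-axis using Ī + A·d² with d = x − 7.5:
  plate: d = 0 cm → contributes +1265.6 cm⁴
  hole 1: d = -4.5 cm → contributes −15.953 cm⁴
  hole 2: d = -1.5 cm → contributes −1.8162 cm⁴
  hole 3: d = 1.5 cm → contributes −1.8162 cm⁴
  hole 4: d = 4.5 cm → contributes −15.953 cm⁴
Total I = 1230.1 cm⁴.

I_yy ≈ 1230 cm⁴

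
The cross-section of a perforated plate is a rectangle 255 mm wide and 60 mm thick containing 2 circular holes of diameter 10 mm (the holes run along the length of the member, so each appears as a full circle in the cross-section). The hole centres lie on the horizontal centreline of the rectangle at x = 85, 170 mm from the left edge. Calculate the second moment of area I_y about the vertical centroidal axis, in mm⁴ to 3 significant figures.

I_y ≈ 8.26 × 10⁷ mm⁴

Split into non-overlapping primitives; take the origin at the lower-left of the bounding box.
Plate: 255 × 60, A = 15 300 mm², x = 127.5 mm, Ī = 82 906 875 mm⁴.
Hole 1 (subtracted): ⌀10, A = 78.54 mm², x = 85 mm, Ī = 490.87 mm⁴.
Hole 2 (subtracted): ⌀10, A = 78.54 mm², x = 170 mm, Ī = 490.87 mm⁴.
By symmetry the centroid is at mid-width, x̄ = 127.5 mm.
Transfer each piece to the vertical centroidal axis using Ī + A·d² with d = x − 127.5:
  plate: d = 0 mm → contributes +82 906 875 mm⁴
  hole 1: d = -42.5 mm → contributes −142 353 mm⁴
  hole 2: d = 42.5 mm → contributes −142 353 mm⁴
Total I = 82 622 168 mm⁴.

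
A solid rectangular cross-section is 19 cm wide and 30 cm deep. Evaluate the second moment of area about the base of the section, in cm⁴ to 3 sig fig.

The section: 19 × 30, A = 570 cm², y = 15 cm, Ī = 42 750 cm⁴.
Transfer it to the base of the section using Ī + A·d² with d = y − 0:
  the section: d = 15 cm → contributes +171 000 cm⁴
Total I = 171 000 cm⁴.

I_base ≈ 1.71 × 10⁵ cm⁴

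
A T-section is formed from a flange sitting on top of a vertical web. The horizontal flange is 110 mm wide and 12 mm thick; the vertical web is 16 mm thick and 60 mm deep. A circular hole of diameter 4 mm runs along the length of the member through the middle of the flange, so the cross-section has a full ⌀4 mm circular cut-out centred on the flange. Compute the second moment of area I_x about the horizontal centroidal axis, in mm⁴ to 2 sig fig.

I_x ≈ 1.0 × 10⁶ mm⁴

Treat the section as a set of non-overlapping primitives; coordinates are from the bounding-box lower-left.
Flange: 110 × 12, A = 1 320 mm², y = 66 mm, Ī = 15 840 mm⁴.
Web: 16 × 60, A = 960 mm², y = 30 mm, Ī = 288 000 mm⁴.
Hole (subtracted): ⌀4, A = 12.57 mm², y = 66 mm, Ī = 12.57 mm⁴.
Centroid: ȳ = ΣA·y / ΣA = 50.76 mm.
Transfer each piece to the horizontal centroidal axis using Ī + A·d² with d = y − 50.76:
  flange: d = 15.24 mm → contributes +322 497 mm⁴
  web: d = -20.76 mm → contributes +701 663 mm⁴
  hole: d = 15.24 mm → contributes −2 932 mm⁴
Total I = 1 021 227 mm⁴.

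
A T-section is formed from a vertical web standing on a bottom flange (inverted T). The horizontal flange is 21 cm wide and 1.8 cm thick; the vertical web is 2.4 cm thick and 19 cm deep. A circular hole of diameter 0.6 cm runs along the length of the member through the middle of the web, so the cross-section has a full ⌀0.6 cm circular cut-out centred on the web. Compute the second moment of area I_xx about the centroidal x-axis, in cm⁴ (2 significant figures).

I_xx ≈ 3600 cm⁴

Decompose the section into non-overlapping parts with the origin at the bottom-left of its bounding rectangle.
Flange: 21 × 1.8, A = 37.8 cm², y = 0.9 cm, Ī = 10.21 cm⁴.
Web: 2.4 × 19, A = 45.6 cm², y = 11.3 cm, Ī = 1 372 cm⁴.
Hole (subtracted): ⌀0.6, A = 0.2827 cm², y = 11.3 cm, Ī = 0.006362 cm⁴.
Centroid: ȳ = ΣA·y / ΣA = 6.57 cm.
Transfer each piece to the centroidal x-axis using Ī + A·d² with d = y − 6.57:
  flange: d = -5.67 cm → contributes +1 226 cm⁴
  web: d = 4.73 cm → contributes +2 392 cm⁴
  hole: d = 4.73 cm → contributes −6.331 cm⁴
Total I = 3 611 cm⁴.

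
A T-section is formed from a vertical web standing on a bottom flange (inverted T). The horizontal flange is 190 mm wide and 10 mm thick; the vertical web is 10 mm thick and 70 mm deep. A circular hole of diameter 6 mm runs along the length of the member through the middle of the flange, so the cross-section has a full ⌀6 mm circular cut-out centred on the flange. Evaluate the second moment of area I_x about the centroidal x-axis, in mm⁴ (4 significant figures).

I_x ≈ 1.117 × 10⁶ mm⁴

Treat the section as a set of non-overlapping primitives; coordinates are from the bounding-box lower-left.
Flange: 190 × 10, A = 1 900 mm², y = 5 mm, Ī = 15833.3 mm⁴.
Web: 10 × 70, A = 700 mm², y = 45 mm, Ī = 285 833 mm⁴.
Hole (subtracted): ⌀6, A = 28.2743 mm², y = 5 mm, Ī = 63.6173 mm⁴.
Centroid: ȳ = ΣA·y / ΣA = 15.8876 mm.
Transfer each piece to the centroidal x-axis using Ī + A·d² with d = y − 15.8876:
  flange: d = -10.8876 mm → contributes +241 060 mm⁴
  web: d = 29.1124 mm → contributes +879 104 mm⁴
  hole: d = -10.8876 mm → contributes −3415.27 mm⁴
Total I = 1 116 749 mm⁴.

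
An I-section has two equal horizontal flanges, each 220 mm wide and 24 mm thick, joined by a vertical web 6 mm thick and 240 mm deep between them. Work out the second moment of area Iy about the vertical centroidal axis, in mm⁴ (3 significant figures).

Treat the section as a set of non-overlapping primitives; coordinates are from the bounding-box lower-left.
Bottom flange: 220 × 24, A = 5 280 mm², x = 110 mm, Ī = 21 296 000 mm⁴.
Web: 6 × 240, A = 1 440 mm², x = 110 mm, Ī = 4 320 mm⁴.
Top flange: 220 × 24, A = 5 280 mm², x = 110 mm, Ī = 21 296 000 mm⁴.
By symmetry the centroid is at mid-width, x̄ = 110 mm.
All pieces are centred on the vertical centroidal axis, so I = ΣĪ = 42 596 320 mm⁴.

Iy ≈ 4.26 × 10⁷ mm⁴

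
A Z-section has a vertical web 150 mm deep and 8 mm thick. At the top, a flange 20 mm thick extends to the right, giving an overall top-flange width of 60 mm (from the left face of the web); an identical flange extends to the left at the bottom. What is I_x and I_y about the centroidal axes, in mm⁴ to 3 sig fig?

Split into non-overlapping primitives; take the origin at the lower-left of the bounding box.
Web: 8 × 150, A = 1 200 mm², y = 75 mm, Ī = 2 250 000 mm⁴.
Top flange (beyond web): 52 × 20, A = 1 040 mm², y = 140 mm, Ī = 34 667 mm⁴.
Bottom flange (beyond web): 52 × 20, A = 1 040 mm², y = 10 mm, Ī = 34 667 mm⁴.
Centroid: ȳ = ΣA·y / ΣA = 75 mm.
Transfer each piece to the centroidal x-axis using Ī + A·d² with d = y − 75:
  web: d = 0 mm → contributes +2 250 000 mm⁴
  top flange (beyond web): d = 65 mm → contributes +4 428 667 mm⁴
  bottom flange (beyond web): d = -65 mm → contributes +4 428 667 mm⁴
Total I = 11 107 333 mm⁴.
For the y-axis: x̄ = 56 mm.
Repeating about the centroidal y-axis gives I_y = 2 347 093 mm⁴.

I_x ≈ 1.11 × 10⁷ mm⁴, I_y ≈ 2.35 × 10⁶ mm⁴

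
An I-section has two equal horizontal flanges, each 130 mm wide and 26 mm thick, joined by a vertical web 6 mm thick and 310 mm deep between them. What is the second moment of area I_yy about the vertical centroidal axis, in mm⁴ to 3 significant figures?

Treat the section as a set of non-overlapping primitives; coordinates are from the bounding-box lower-left.
Bottom flange: 130 × 26, A = 3 380 mm², x = 65 mm, Ī = 4 760 167 mm⁴.
Web: 6 × 310, A = 1 860 mm², x = 65 mm, Ī = 5 580 mm⁴.
Top flange: 130 × 26, A = 3 380 mm², x = 65 mm, Ī = 4 760 167 mm⁴.
By symmetry the centroid is at mid-width, x̄ = 65 mm.
All pieces are centred on the vertical centroidal axis, so I = ΣĪ = 9 525 913 mm⁴.

I_yy ≈ 9.53 × 10⁶ mm⁴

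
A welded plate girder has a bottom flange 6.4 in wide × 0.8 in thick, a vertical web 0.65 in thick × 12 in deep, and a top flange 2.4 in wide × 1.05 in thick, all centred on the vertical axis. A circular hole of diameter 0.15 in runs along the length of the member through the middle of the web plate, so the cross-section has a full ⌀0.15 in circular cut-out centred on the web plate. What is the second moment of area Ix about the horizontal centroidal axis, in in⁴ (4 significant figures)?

Split into non-overlapping primitives; take the origin at the lower-left of the bounding box.
Bottom plate: 6.4 × 0.8, A = 5.12 in², y = 0.4 in, Ī = 0.273067 in⁴.
Web plate: 0.65 × 12, A = 7.8 in², y = 6.8 in, Ī = 93.6 in⁴.
Top plate: 2.4 × 1.05, A = 2.52 in², y = 13.325 in, Ī = 0.231525 in⁴.
Hole (subtracted): ⌀0.15, A = 0.0176715 in², y = 6.8 in, Ī = 0.0000248505 in⁴.
Centroid: ȳ = ΣA·y / ΣA = 5.74147 in.
Transfer each piece to the horizontal centroidal axis using Ī + A·d² with d = y − 5.74147:
  bottom plate: d = -5.34147 in → contributes +146.353 in⁴
  web plate: d = 1.05853 in → contributes +102.34 in⁴
  top plate: d = 7.58353 in → contributes +145.157 in⁴
  hole: d = 1.05853 in → contributes −0.0198255 in⁴
Total I = 393.83 in⁴.

Ix ≈ 393.8 in⁴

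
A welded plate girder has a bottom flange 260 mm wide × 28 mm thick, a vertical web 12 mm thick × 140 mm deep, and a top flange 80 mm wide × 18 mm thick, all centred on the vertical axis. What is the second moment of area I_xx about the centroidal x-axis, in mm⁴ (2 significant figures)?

I_xx ≈ 4.0 × 10⁷ mm⁴

Decompose the section into non-overlapping parts with the origin at the bottom-left of its bounding rectangle.
Bottom plate: 260 × 28, A = 7 280 mm², y = 14 mm, Ī = 475 627 mm⁴.
Web plate: 12 × 140, A = 1 680 mm², y = 98 mm, Ī = 2 744 000 mm⁴.
Top plate: 80 × 18, A = 1 440 mm², y = 177 mm, Ī = 38 880 mm⁴.
Centroid: ȳ = ΣA·y / ΣA = 50.14 mm.
Transfer each piece to the centroidal x-axis using Ī + A·d² with d = y − 50.14:
  bottom plate: d = -36.14 mm → contributes +9 983 222 mm⁴
  web plate: d = 47.86 mm → contributes +6 592 421 mm⁴
  top plate: d = 126.9 mm → contributes +23 214 024 mm⁴
Total I = 39 789 667 mm⁴.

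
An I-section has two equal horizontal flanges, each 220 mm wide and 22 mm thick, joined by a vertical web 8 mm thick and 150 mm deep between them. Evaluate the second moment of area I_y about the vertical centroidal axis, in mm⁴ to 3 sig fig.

I_y ≈ 3.90 × 10⁷ mm⁴

Treat the section as a set of non-overlapping primitives; coordinates are from the bounding-box lower-left.
Bottom flange: 220 × 22, A = 4 840 mm², x = 110 mm, Ī = 19 521 333 mm⁴.
Web: 8 × 150, A = 1 200 mm², x = 110 mm, Ī = 6 400 mm⁴.
Top flange: 220 × 22, A = 4 840 mm², x = 110 mm, Ī = 19 521 333 mm⁴.
By symmetry the centroid is at mid-width, x̄ = 110 mm.
All pieces are centred on the vertical centroidal axis, so I = ΣĪ = 39 049 067 mm⁴.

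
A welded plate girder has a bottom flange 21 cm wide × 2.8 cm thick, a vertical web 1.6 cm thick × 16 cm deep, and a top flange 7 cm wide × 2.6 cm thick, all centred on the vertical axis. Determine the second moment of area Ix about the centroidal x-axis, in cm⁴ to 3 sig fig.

Ix ≈ 5930 cm⁴

Break the section into simple shapes (no overlaps), measuring from the bottom-left corner of the bounding box.
Bottom plate: 21 × 2.8, A = 58.8 cm², y = 1.4 cm, Ī = 38.416 cm⁴.
Web plate: 1.6 × 16, A = 25.6 cm², y = 10.8 cm, Ī = 546.13 cm⁴.
Top plate: 7 × 2.6, A = 18.2 cm², y = 20.1 cm, Ī = 10.253 cm⁴.
Centroid: ȳ = ΣA·y / ΣA = 7.0626 cm.
Transfer each piece to the centroidal x-axis using Ī + A·d² with d = y − 7.0626:
  bottom plate: d = -5.6626 cm → contributes +1923.8 cm⁴
  web plate: d = 3.7374 cm → contributes +903.72 cm⁴
  top plate: d = 13.037 cm → contributes +3103.8 cm⁴
Total I = 5931.3 cm⁴.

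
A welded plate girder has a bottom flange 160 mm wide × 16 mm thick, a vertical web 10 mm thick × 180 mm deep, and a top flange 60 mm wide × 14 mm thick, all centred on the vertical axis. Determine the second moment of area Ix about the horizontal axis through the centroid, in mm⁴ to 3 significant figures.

Decompose the section into non-overlapping parts with the origin at the bottom-left of its bounding rectangle.
Bottom plate: 160 × 16, A = 2 560 mm², y = 8 mm, Ī = 54 613 mm⁴.
Web plate: 10 × 180, A = 1 800 mm², y = 106 mm, Ī = 4 860 000 mm⁴.
Top plate: 60 × 14, A = 840 mm², y = 203 mm, Ī = 13 720 mm⁴.
Centroid: ȳ = ΣA·y / ΣA = 73.423 mm.
Transfer each piece to the horizontal axis through the centroid using Ī + A·d² with d = y − 73.423:
  bottom plate: d = -65.423 mm → contributes +11 011 872 mm⁴
  web plate: d = 32.577 mm → contributes +6 770 261 mm⁴
  top plate: d = 129.58 mm → contributes +14 117 470 mm⁴
Total I = 31 899 603 mm⁴.

Ix ≈ 3.19 × 10⁷ mm⁴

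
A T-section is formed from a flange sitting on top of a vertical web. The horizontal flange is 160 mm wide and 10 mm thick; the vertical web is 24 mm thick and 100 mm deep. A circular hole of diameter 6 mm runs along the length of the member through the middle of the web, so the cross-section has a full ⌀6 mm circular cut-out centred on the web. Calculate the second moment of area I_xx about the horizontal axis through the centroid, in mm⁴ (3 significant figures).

Split into non-overlapping primitives; take the origin at the lower-left of the bounding box.
Flange: 160 × 10, A = 1 600 mm², y = 105 mm, Ī = 13 333 mm⁴.
Web: 24 × 100, A = 2 400 mm², y = 50 mm, Ī = 2 000 000 mm⁴.
Hole (subtracted): ⌀6, A = 28.274 mm², y = 50 mm, Ī = 63.617 mm⁴.
Centroid: ȳ = ΣA·y / ΣA = 72.157 mm.
Transfer each piece to the horizontal axis through the centroid using Ī + A·d² with d = y − 72.157:
  flange: d = 32.843 mm → contributes +1 739 234 mm⁴
  web: d = -22.157 mm → contributes +3 178 198 mm⁴
  hole: d = -22.157 mm → contributes −13 944 mm⁴
Total I = 4 903 488 mm⁴.

I_xx ≈ 4.90 × 10⁶ mm⁴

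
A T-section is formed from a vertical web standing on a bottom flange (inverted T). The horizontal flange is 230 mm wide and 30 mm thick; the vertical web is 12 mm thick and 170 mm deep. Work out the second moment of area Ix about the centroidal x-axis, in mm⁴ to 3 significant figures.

Ix ≈ 2.12 × 10⁷ mm⁴

Treat the section as a set of non-overlapping primitives; coordinates are from the bounding-box lower-left.
Flange: 230 × 30, A = 6 900 mm², y = 15 mm, Ī = 517 500 mm⁴.
Web: 12 × 170, A = 2 040 mm², y = 115 mm, Ī = 4 913 000 mm⁴.
Centroid: ȳ = ΣA·y / ΣA = 37.819 mm.
Transfer each piece to the centroidal x-axis using Ī + A·d² with d = y − 37.819:
  flange: d = -22.819 mm → contributes +4 110 311 mm⁴
  web: d = 77.181 mm → contributes +17 065 155 mm⁴
Total I = 21 175 466 mm⁴.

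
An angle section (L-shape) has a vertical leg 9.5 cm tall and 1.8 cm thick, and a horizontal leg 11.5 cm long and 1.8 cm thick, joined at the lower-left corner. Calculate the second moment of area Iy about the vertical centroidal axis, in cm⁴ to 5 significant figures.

Decompose the section into non-overlapping parts with the origin at the bottom-left of its bounding rectangle.
Vertical leg: 1.8 × 9.5, A = 17.1 cm², x = 0.9 cm, Ī = 4.617 cm⁴.
Horizontal leg (remainder): 9.7 × 1.8, A = 17.46 cm², x = 6.65 cm, Ī = 136.901 cm⁴.
Centroid: x̄ = ΣA·x / ΣA = 3.804948 cm.
Transfer each piece to the vertical centroidal axis using Ī + A·d² with d = x − 3.804948:
  vertical leg: d = -2.904948 cm → contributes +148.9192 cm⁴
  horizontal leg (remainder): d = 2.845052 cm → contributes +278.2278 cm⁴
Total I = 427.147 cm⁴.

Iy ≈ 427.15 cm⁴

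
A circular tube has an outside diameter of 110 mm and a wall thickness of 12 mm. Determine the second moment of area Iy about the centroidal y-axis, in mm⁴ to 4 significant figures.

Iy ≈ 4.502 × 10⁶ mm⁴

Split into non-overlapping primitives; take the origin at the lower-left of the bounding box.
Outer circle: ⌀110, A = 9503.32 mm², x = 55 mm, Ī = 7 186 884 mm⁴.
Bore (subtracted): ⌀86, A = 5808.8 mm², x = 55 mm, Ī = 2 685 120 mm⁴.
By symmetry the centroid is at mid-width, x̄ = 55 mm.
All pieces are centred on the centroidal y-axis, so I = ΣĪ (holes subtracted) = 4 501 764 mm⁴.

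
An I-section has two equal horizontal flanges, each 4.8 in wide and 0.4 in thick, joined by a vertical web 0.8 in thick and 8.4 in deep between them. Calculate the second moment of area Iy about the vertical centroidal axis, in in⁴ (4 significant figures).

Iy ≈ 7.731 in⁴

Split into non-overlapping primitives; take the origin at the lower-left of the bounding box.
Bottom flange: 4.8 × 0.4, A = 1.92 in², x = 2.4 in, Ī = 3.6864 in⁴.
Web: 0.8 × 8.4, A = 6.72 in², x = 2.4 in, Ī = 0.3584 in⁴.
Top flange: 4.8 × 0.4, A = 1.92 in², x = 2.4 in, Ī = 3.6864 in⁴.
By symmetry the centroid is at mid-width, x̄ = 2.4 in.
All pieces are centred on the vertical centroidal axis, so I = ΣĪ = 7.7312 in⁴.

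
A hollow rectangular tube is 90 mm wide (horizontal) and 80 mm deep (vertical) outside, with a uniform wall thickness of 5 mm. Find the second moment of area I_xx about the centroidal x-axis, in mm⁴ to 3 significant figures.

I_xx ≈ 1.55 × 10⁶ mm⁴

Decompose the section into non-overlapping parts with the origin at the bottom-left of its bounding rectangle.
Outer rectangle: 90 × 80, A = 7 200 mm², y = 40 mm, Ī = 3 840 000 mm⁴.
Inner void (subtracted): 80 × 70, A = 5 600 mm², y = 40 mm, Ī = 2 286 667 mm⁴.
By symmetry the centroid is at mid-height, ȳ = 40 mm.
All pieces are centred on the centroidal x-axis, so I = ΣĪ (holes subtracted) = 1 553 333 mm⁴.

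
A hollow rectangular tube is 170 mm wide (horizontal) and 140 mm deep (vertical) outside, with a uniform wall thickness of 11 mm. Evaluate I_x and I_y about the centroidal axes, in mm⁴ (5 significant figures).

I_x ≈ 1.8609 × 10⁷ mm⁴, I_y ≈ 2.5441 × 10⁷ mm⁴

Break the section into simple shapes (no overlaps), measuring from the bottom-left corner of the bounding box.
Outer rectangle: 170 × 140, A = 23 800 mm², y = 70 mm, Ī = 38 873 333 mm⁴.
Inner void (subtracted): 148 × 118, A = 17 464 mm², y = 70 mm, Ī = 20 264 061 mm⁴.
By symmetry the centroid is at mid-height, ȳ = 70 mm.
All pieces are centred on the centroidal x-axis, so I = ΣĪ (holes subtracted) = 18 609 272 mm⁴.
Repeating about the centroidal y-axis gives I_y = 25 440 712 mm⁴.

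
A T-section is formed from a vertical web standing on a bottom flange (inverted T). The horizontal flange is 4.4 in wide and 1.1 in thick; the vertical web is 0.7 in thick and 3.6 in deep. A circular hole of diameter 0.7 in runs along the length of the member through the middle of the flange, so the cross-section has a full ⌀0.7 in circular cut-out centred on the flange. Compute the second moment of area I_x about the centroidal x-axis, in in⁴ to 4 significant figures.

I_x ≈ 12.09 in⁴

Decompose the section into non-overlapping parts with the origin at the bottom-left of its bounding rectangle.
Flange: 4.4 × 1.1, A = 4.84 in², y = 0.55 in, Ī = 0.488033 in⁴.
Web: 0.7 × 3.6, A = 2.52 in², y = 2.9 in, Ī = 2.7216 in⁴.
Hole (subtracted): ⌀0.7, A = 0.384845 in², y = 0.55 in, Ī = 0.0117859 in⁴.
Centroid: ȳ = ΣA·y / ΣA = 1.39901 in.
Transfer each piece to the centroidal x-axis using Ī + A·d² with d = y − 1.39901:
  flange: d = -0.849013 in → contributes +3.97682 in⁴
  web: d = 1.50099 in → contributes +8.39906 in⁴
  hole: d = -0.849013 in → contributes −0.289191 in⁴
Total I = 12.0867 in⁴.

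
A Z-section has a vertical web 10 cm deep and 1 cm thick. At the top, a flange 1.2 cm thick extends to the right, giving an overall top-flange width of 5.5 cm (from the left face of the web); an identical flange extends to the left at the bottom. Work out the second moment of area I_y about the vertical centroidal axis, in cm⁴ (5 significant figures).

I_y ≈ 100.73 cm⁴

Split into non-overlapping primitives; take the origin at the lower-left of the bounding box.
Web: 1 × 10, A = 10 cm², x = 5 cm, Ī = 0.8333333 cm⁴.
Top flange (beyond web): 4.5 × 1.2, A = 5.4 cm², x = 7.75 cm, Ī = 9.1125 cm⁴.
Bottom flange (beyond web): 4.5 × 1.2, A = 5.4 cm², x = 2.25 cm, Ī = 9.1125 cm⁴.
Centroid: x̄ = ΣA·x / ΣA = 5 cm.
Transfer each piece to the vertical centroidal axis using Ī + A·d² with d = x − 5:
  web: d = 0 cm → contributes +0.8333333 cm⁴
  top flange (beyond web): d = 2.75 cm → contributes +49.95 cm⁴
  bottom flange (beyond web): d = -2.75 cm → contributes +49.95 cm⁴
Total I = 100.7333 cm⁴.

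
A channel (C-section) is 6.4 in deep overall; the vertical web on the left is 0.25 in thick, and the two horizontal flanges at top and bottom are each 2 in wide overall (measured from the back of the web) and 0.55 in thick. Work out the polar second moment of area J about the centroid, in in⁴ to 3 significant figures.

Split into non-overlapping primitives; take the origin at the lower-left of the bounding box.
Web: 0.25 × 6.4, A = 1.6 in², y = 3.2 in, Ī = 5.4613 in⁴.
Top flange (beyond web): 1.75 × 0.55, A = 0.9625 in², y = 6.125 in, Ī = 0.024263 in⁴.
Bottom flange (beyond web): 1.75 × 0.55, A = 0.9625 in², y = 0.275 in, Ī = 0.024263 in⁴.
By symmetry the centroid is at mid-height, ȳ = 3.2 in.
Transfer each piece to the centroidal x-axis using Ī + A·d² with d = y − 3.2:
  web: d = 0 in → contributes +5.4613 in⁴
  top flange (beyond web): d = 2.925 in → contributes +8.2591 in⁴
  bottom flange (beyond web): d = -2.925 in → contributes +8.2591 in⁴
Total I = 21.979 in⁴.
For the y-axis: x̄ = 0.6711 in.
Repeating about the centroidal y-axis gives I_y = 1.3734 in⁴.
Polar second moment: J = I_x + I_y = 23.353 in⁴.

J ≈ 23.4 in⁴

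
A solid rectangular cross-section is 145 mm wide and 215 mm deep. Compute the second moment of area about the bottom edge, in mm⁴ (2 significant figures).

The section: 145 × 215, A = 31 175 mm², y = 107.5 mm, Ī = 120 088 698 mm⁴.
Transfer it to the base of the section using Ī + A·d² with d = y − 0:
  the section: d = 107.5 mm → contributes +480 354 792 mm⁴
Total I = 480 354 792 mm⁴.

I_base ≈ 4.8 × 10⁸ mm⁴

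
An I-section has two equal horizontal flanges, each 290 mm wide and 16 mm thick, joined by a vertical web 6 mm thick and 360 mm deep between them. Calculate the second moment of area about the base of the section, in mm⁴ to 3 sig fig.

Split into non-overlapping primitives; take the origin at the lower-left of the bounding box.
Bottom flange: 290 × 16, A = 4 640 mm², y = 8 mm, Ī = 98 987 mm⁴.
Web: 6 × 360, A = 2 160 mm², y = 196 mm, Ī = 23 328 000 mm⁴.
Top flange: 290 × 16, A = 4 640 mm², y = 384 mm, Ī = 98 987 mm⁴.
Transfer each piece to the bottom edge using Ī + A·d² with d = y − 0:
  bottom flange: d = 8 mm → contributes +395 947 mm⁴
  web: d = 196 mm → contributes +106 306 560 mm⁴
  top flange: d = 384 mm → contributes +684 294 827 mm⁴
Total I = 790 997 333 mm⁴.

I_base ≈ 7.91 × 10⁸ mm⁴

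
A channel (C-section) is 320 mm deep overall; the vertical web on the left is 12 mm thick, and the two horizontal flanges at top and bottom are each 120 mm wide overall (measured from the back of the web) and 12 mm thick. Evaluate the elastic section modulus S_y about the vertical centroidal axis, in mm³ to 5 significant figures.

S_y ≈ 9.0584 × 10⁴ mm³

Break the section into simple shapes (no overlaps), measuring from the bottom-left corner of the bounding box.
Web: 12 × 320, A = 3 840 mm², x = 6 mm, Ī = 46 080 mm⁴.
Top flange (beyond web): 108 × 12, A = 1 296 mm², x = 66 mm, Ī = 1 259 712 mm⁴.
Bottom flange (beyond web): 108 × 12, A = 1 296 mm², x = 66 mm, Ī = 1 259 712 mm⁴.
Centroid: x̄ = ΣA·x / ΣA = 30.1791 mm.
Transfer each piece to the vertical centroidal axis using Ī + A·d² with d = x − 30.1791:
  web: d = -24.1791 mm → contributes +2 291 056 mm⁴
  top flange (beyond web): d = 35.8209 mm → contributes +2 922 657 mm⁴
  bottom flange (beyond web): d = 35.8209 mm → contributes +2 922 657 mm⁴
Total I = 8 136 370 mm⁴.
Extreme fibre distance c = 89.8209 mm; S = I/c = 90584.37 mm³.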